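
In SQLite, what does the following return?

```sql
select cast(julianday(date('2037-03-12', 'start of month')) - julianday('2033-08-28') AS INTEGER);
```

`start of month` rewinds 2037-03-12 to 2037-03-01.
3 days remain in August 2033 after the 28th (31 − 28).
Full months from September 2033 through February 2037 contribute their day counts.
Then 1 day into March 2037.
Total: 3 + 30 + 31 + 30 + 31 + 31 + 28 + 31 + 30 + 31 + 30 + 31 + 31 + 30 + 31 + 30 + 31 + 31 + 28 + 31 + 30 + 31 + 30 + 31 + 31 + 30 + 31 + 30 + 31 + 31 + 29 + 31 + 30 + 31 + 30 + 31 + 31 + 30 + 31 + 30 + 31 + 31 + 28 + 1 = 1281.

1281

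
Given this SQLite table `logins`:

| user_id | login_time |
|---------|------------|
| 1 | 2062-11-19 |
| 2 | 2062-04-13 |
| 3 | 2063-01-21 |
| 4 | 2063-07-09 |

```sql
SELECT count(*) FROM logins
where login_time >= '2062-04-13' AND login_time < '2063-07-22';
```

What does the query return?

4

Rows in [2062-04-13, 2063-07-22): 2062-11-19, 2062-04-13, 2063-01-21, 2063-07-09 → 4 rows.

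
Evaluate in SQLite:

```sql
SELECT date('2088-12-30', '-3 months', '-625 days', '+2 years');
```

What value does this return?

Adding -3 months to 2088-12-30 gives 2088-09-30.
Applying '-625 days' to 2088-09-30: counting 625 days back gives 2087-01-14.
Adding +2 years to 2087-01-14 gives 2089-01-14.

2089-01-14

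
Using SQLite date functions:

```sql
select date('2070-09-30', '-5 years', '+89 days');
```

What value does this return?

Adding -5 years to 2070-09-30 gives 2065-09-30.
Applying '+89 days' to 2065-09-30: counting 89 days forward gives 2065-12-28.

2065-12-28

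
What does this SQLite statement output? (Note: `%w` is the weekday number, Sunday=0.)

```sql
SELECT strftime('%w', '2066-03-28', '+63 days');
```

First apply '+63 days': 2066-03-28 → 2066-05-30.
2066-05-30 is a Sunday; with Sunday=0 that is 0.

0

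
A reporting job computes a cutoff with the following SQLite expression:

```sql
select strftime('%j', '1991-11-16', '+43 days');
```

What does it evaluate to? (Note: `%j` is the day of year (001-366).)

First apply '+43 days': 1991-11-16 → 1991-12-29.
Day-of-year for 1991-12-29: days since 1991-01-01 inclusive = 363, zero-padded to 363.

363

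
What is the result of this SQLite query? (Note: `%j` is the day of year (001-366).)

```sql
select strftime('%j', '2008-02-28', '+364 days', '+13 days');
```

First apply '+364 days', '+13 days': 2008-02-28 → 2009-03-11.
Day-of-year for 2009-03-11: days since 2009-01-01 inclusive = 70, zero-padded to 070.

070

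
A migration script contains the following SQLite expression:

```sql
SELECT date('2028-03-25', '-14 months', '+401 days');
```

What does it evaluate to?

2028-03-01

Adding -14 months to 2028-03-25 gives 2027-01-25.
Applying '+401 days' to 2027-01-25: counting 401 days forward gives 2028-03-01.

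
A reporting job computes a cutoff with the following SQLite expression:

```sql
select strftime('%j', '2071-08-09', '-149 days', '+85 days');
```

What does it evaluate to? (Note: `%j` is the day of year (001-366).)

First apply '-149 days', '+85 days': 2071-08-09 → 2071-06-06.
Day-of-year for 2071-06-06: days since 2071-01-01 inclusive = 157, zero-padded to 157.

157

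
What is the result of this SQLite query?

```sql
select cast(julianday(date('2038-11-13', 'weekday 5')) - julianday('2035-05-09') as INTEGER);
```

1290

`weekday 5` advances to the next Friday; 2038-11-13 is a Saturday, so it moves forward to 2038-11-19.
22 days remain in May 2035 after the 9th (31 − 9).
Full months from June 2035 through October 2038 contribute their day counts.
Then 19 days into November 2038.
Total: 22 + 30 + 31 + 31 + 30 + 31 + 30 + 31 + 31 + 29 + 31 + 30 + 31 + 30 + 31 + 31 + 30 + 31 + 30 + 31 + 31 + 28 + 31 + 30 + 31 + 30 + 31 + 31 + 30 + 31 + 30 + 31 + 31 + 28 + 31 + 30 + 31 + 30 + 31 + 31 + 30 + 31 + 19 = 1290.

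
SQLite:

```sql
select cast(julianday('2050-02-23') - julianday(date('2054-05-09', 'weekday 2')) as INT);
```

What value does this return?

-1539

`weekday 2` advances to the next Tuesday; 2054-05-09 is a Saturday, so it moves forward to 2054-05-12.
5 days remain in February 2050 after the 23rd (28 − 23).
Full months from March 2050 through April 2054 contribute their day counts.
Then 12 days into May 2054.
Total: 5 + 31 + 30 + 31 + 30 + 31 + 31 + 30 + 31 + 30 + 31 + 31 + 28 + 31 + 30 + 31 + 30 + 31 + 31 + 30 + 31 + 30 + 31 + 31 + 29 + 31 + 30 + 31 + 30 + 31 + 31 + 30 + 31 + 30 + 31 + 31 + 28 + 31 + 30 + 31 + 30 + 31 + 31 + 30 + 31 + 30 + 31 + 31 + 28 + 31 + 30 + 12 = 1539.
The subtraction is earlier − later, so the result is −1539 → -1539.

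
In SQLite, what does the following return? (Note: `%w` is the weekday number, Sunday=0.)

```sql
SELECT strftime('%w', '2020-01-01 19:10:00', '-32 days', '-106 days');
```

First apply '-32 days', '-106 days': 2020-01-01 19:10:00 → 2019-08-16 19:10:00.
2019-08-16 is a Friday; with Sunday=0 that is 5.

5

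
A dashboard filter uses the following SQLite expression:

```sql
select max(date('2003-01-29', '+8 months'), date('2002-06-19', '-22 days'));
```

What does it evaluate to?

2003-09-29

date('2003-01-29', '+8 months') → 2003-09-29.
date('2002-06-19', '-22 days') → 2002-05-28.
Later of the two is 2003-09-29.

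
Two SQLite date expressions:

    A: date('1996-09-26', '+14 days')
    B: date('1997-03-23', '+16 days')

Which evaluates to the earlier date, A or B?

A = 1996-10-10.
B = 1997-04-08.
A is earlier.

A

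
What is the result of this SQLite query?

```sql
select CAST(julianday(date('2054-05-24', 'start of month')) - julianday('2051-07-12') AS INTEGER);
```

`start of month` rewinds 2054-05-24 to 2054-05-01.
19 days remain in July 2051 after the 12th (31 − 12).
Full months from August 2051 through April 2054 contribute their day counts.
Then 1 day into May 2054.
Total: 19 + 31 + 30 + 31 + 30 + 31 + 31 + 29 + 31 + 30 + 31 + 30 + 31 + 31 + 30 + 31 + 30 + 31 + 31 + 28 + 31 + 30 + 31 + 30 + 31 + 31 + 30 + 31 + 30 + 31 + 31 + 28 + 31 + 30 + 1 = 1024.

1024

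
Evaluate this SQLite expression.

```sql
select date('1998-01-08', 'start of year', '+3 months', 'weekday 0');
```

`start of year` rewinds 1998-01-08 to 1998-01-01.
Adding +3 months to 1998-01-01 gives 1998-04-01.
`weekday 0` advances to the next Sunday; 1998-04-01 is a Wednesday, so it moves forward to 1998-04-05.

1998-04-05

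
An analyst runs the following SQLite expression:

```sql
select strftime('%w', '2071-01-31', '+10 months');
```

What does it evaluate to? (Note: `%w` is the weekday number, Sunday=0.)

2

First apply '+10 months': 2071-01-31 → 2071-12-01.
2071-12-01 is a Tuesday; with Sunday=0 that is 2.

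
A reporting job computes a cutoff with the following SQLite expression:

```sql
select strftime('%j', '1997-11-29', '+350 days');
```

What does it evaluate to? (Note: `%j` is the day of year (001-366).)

First apply '+350 days': 1997-11-29 → 1998-11-14.
Day-of-year for 1998-11-14: days since 1998-01-01 inclusive = 318, zero-padded to 318.

318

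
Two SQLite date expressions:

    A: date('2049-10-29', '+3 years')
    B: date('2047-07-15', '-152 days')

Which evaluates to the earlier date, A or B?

B

A = 2052-10-29.
B = 2047-02-13.
B is earlier.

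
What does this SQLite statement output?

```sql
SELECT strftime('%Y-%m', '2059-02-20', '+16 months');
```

2060-06

First apply '+16 months': 2059-02-20 → 2060-06-20.
`%Y-%m` extracts the year-month: 2060-06.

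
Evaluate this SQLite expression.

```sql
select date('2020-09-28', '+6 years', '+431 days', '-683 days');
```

Adding +6 years to 2020-09-28 gives 2026-09-28.
Applying '+431 days' to 2026-09-28: counting 431 days forward gives 2027-12-03.
Applying '-683 days' to 2027-12-03: counting 683 days back gives 2026-01-19.

2026-01-19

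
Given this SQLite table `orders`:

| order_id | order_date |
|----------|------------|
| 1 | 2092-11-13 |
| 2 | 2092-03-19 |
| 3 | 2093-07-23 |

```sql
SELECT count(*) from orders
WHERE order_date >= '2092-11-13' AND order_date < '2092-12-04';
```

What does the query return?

Rows in [2092-11-13, 2092-12-04): 2092-11-13 → 1 row.

1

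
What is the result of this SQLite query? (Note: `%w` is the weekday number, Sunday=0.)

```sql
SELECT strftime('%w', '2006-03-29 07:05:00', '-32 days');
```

6

First apply '-32 days': 2006-03-29 07:05:00 → 2006-02-25 07:05:00.
2006-02-25 is a Saturday; with Sunday=0 that is 6.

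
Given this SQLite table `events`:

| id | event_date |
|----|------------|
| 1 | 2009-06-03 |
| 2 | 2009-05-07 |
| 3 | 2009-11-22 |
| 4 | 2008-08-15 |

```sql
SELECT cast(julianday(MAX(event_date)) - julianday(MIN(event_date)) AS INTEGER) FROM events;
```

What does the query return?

MIN = 2008-08-15, MAX = 2009-11-22.
16 days remain in August 2008 after the 15th (31 − 15).
Full months from September 2008 through October 2009 contribute their day counts.
Then 22 days into November 2009.
Total: 16 + 30 + 31 + 30 + 31 + 31 + 28 + 31 + 30 + 31 + 30 + 31 + 31 + 30 + 31 + 22 = 464.

464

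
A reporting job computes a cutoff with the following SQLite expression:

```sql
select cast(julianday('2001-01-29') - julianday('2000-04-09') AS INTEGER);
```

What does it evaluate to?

21 days remain in April 2000 after the 9th (30 − 9).
Full months from May 2000 through December 2000 contribute their day counts.
Then 29 days into January 2001.
Total: 21 + 31 + 30 + 31 + 31 + 30 + 31 + 30 + 31 + 29 = 295.

295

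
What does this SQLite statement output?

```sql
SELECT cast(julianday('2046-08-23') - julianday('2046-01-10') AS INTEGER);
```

225

21 days remain in January 2046 after the 10th (31 − 10).
Full months from February 2046 through July 2046 contribute their day counts.
Then 23 days into August 2046.
Total: 21 + 28 + 31 + 30 + 31 + 30 + 31 + 23 = 225.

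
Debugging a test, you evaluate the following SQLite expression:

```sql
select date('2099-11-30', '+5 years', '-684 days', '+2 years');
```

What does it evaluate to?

Adding +5 years to 2099-11-30 gives 2104-11-30.
Applying '-684 days' to 2104-11-30: counting 684 days back gives 2103-01-16.
Adding +2 years to 2103-01-16 gives 2105-01-16.

2105-01-16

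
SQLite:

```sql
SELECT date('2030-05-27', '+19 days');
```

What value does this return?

May 2030 has 31 days; 4 remain after the 27th, so 5 days reach 2030-06-01.
Advancing 14 more days within June lands on 2030-06-15.

2030-06-15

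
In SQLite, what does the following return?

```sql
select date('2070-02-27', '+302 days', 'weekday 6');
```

Applying '+302 days' to 2070-02-27: counting 302 days forward gives 2070-12-26.
`weekday 6` advances to the next Saturday; 2070-12-26 is a Friday, so it moves forward to 2070-12-27.

2070-12-27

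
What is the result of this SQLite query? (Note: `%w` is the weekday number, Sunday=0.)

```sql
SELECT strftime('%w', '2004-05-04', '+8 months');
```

2

First apply '+8 months': 2004-05-04 → 2005-01-04.
2005-01-04 is a Tuesday; with Sunday=0 that is 2.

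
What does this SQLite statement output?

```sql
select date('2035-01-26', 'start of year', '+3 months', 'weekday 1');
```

`start of year` rewinds 2035-01-26 to 2035-01-01.
Adding +3 months to 2035-01-01 gives 2035-04-01.
`weekday 1` advances to the next Monday; 2035-04-01 is a Sunday, so it moves forward to 2035-04-02.

2035-04-02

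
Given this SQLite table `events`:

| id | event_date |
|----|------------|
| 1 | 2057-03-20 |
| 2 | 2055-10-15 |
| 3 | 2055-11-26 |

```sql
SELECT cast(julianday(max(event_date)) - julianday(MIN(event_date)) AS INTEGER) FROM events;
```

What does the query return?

MIN = 2055-10-15, MAX = 2057-03-20.
16 days remain in October 2055 after the 15th (31 − 15).
Full months from November 2055 through February 2057 contribute their day counts.
Then 20 days into March 2057.
Total: 16 + 30 + 31 + 31 + 29 + 31 + 30 + 31 + 30 + 31 + 31 + 30 + 31 + 30 + 31 + 31 + 28 + 20 = 522.

522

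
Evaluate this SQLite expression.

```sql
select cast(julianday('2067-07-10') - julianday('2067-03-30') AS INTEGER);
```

1 day remains in March 2067 after the 30th (31 − 30).
April 2067: 30 days.
May 2067: 31 days.
June 2067: 30 days.
Then 10 days into July 2067.
Total: 1 + 30 + 31 + 30 + 10 = 102.

102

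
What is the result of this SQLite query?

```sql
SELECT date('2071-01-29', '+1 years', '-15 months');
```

2070-10-29

Adding +1 year to 2071-01-29 gives 2072-01-29.
Adding -15 months to 2072-01-29 gives 2070-10-29.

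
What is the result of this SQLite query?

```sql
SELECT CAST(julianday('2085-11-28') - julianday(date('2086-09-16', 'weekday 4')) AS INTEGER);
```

`weekday 4` advances to the next Thursday; 2086-09-16 is a Monday, so it moves forward to 2086-09-19.
2 days remain in November 2085 after the 28th (30 − 28).
Full months from December 2085 through August 2086 contribute their day counts.
Then 19 days into September 2086.
Total: 2 + 31 + 31 + 28 + 31 + 30 + 31 + 30 + 31 + 31 + 19 = 295.
The subtraction is earlier − later, so the result is −295 → -295.

-295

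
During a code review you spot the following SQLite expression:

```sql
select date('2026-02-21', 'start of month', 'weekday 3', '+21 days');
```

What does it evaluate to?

`start of month` rewinds 2026-02-21 to 2026-02-01.
`weekday 3` advances to the next Wednesday; 2026-02-01 is a Sunday, so it moves forward to 2026-02-04.
Advancing 21 more days within February lands on 2026-02-25.

2026-02-25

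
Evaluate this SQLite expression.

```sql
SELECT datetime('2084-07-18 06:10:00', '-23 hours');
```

-23 hours from 2084-07-18 06:10:00 is 2084-07-17 07:10:00 (crosses midnight).

2084-07-17 07:10:00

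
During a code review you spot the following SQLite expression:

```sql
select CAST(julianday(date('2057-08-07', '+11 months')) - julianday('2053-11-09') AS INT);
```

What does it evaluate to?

1701

Adding +11 months to 2057-08-07 gives 2058-07-07.
21 days remain in November 2053 after the 9th (30 − 9).
Full months from December 2053 through June 2058 contribute their day counts.
Then 7 days into July 2058.
Total: 21 + 31 + 31 + 28 + 31 + 30 + 31 + 30 + 31 + 31 + 30 + 31 + 30 + 31 + 31 + 28 + 31 + 30 + 31 + 30 + 31 + 31 + 30 + 31 + 30 + 31 + 31 + 29 + 31 + 30 + 31 + 30 + 31 + 31 + 30 + 31 + 30 + 31 + 31 + 28 + 31 + 30 + 31 + 30 + 31 + 31 + 30 + 31 + 30 + 31 + 31 + 28 + 31 + 30 + 31 + 30 + 7 = 1701.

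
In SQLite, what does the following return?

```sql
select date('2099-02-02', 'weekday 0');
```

2099-02-08

`weekday 0` advances to the next Sunday; 2099-02-02 is a Monday, so it moves forward to 2099-02-08.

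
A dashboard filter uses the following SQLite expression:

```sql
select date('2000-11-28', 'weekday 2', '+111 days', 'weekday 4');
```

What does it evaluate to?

2001-03-22

`weekday 2` advances to the next Tuesday; 2000-11-28 is already a Tuesday, so it stays at 2000-11-28.
Applying '+111 days' to 2000-11-28: counting 111 days forward gives 2001-03-19.
`weekday 4` advances to the next Thursday; 2001-03-19 is a Monday, so it moves forward to 2001-03-22.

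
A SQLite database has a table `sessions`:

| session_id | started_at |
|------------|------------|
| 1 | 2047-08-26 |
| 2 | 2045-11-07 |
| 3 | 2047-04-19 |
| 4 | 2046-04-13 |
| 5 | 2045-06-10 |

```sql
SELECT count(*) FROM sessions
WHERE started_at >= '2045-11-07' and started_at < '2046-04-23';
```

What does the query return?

Rows in [2045-11-07, 2046-04-23): 2045-11-07, 2046-04-13 → 2 rows.

2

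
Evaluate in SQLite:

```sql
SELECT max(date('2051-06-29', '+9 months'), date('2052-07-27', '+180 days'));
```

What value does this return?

date('2051-06-29', '+9 months') → 2052-03-29.
date('2052-07-27', '+180 days') → 2053-01-23.
Later of the two is 2053-01-23.

2053-01-23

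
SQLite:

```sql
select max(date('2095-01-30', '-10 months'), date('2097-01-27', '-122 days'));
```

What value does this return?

2096-09-27

date('2095-01-30', '-10 months') → 2094-03-30.
date('2097-01-27', '-122 days') → 2096-09-27.
Later of the two is 2096-09-27.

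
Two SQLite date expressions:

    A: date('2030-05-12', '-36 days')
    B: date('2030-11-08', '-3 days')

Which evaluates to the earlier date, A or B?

A

A = 2030-04-06.
B = 2030-11-05.
A is earlier.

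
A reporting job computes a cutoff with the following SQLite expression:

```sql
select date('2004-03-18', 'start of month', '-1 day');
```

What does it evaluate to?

`start of month` rewinds 2004-03-18 to 2004-03-01.
Going back 1 day from 2004-03-01 reaches 2004-02-29 (last day of February, 29 days).

2004-02-29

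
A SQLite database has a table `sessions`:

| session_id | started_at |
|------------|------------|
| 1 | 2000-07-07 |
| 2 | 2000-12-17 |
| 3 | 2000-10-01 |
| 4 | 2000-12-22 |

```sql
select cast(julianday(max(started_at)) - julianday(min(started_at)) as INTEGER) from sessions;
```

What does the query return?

MIN = 2000-07-07, MAX = 2000-12-22.
24 days remain in July 2000 after the 7th (31 − 7).
August 2000: 31 days.
September 2000: 30 days.
October 2000: 31 days.
November 2000: 30 days.
Then 22 days into December 2000.
Total: 24 + 31 + 30 + 31 + 30 + 22 = 168.

168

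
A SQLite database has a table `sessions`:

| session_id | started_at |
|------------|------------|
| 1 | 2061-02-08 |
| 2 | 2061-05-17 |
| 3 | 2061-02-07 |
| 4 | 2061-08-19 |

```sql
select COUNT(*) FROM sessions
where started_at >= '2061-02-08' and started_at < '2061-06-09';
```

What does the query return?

Rows in [2061-02-08, 2061-06-09): 2061-02-08, 2061-05-17 → 2 rows.

2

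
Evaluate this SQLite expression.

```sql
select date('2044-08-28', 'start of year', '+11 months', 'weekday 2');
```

2044-12-06

`start of year` rewinds 2044-08-28 to 2044-01-01.
Adding +11 months to 2044-01-01 gives 2044-12-01.
`weekday 2` advances to the next Tuesday; 2044-12-01 is a Thursday, so it moves forward to 2044-12-06.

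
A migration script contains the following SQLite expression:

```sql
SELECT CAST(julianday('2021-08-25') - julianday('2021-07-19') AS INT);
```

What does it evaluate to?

37

12 days remain in July 2021 after the 19th (31 − 19).
Then 25 days into August 2021.
Total: 12 + 25 = 37.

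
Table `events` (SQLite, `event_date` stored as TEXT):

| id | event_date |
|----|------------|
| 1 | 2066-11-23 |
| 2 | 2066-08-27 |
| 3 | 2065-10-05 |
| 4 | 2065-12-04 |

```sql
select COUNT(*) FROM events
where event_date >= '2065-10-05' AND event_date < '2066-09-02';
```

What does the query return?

Rows in [2065-10-05, 2066-09-02): 2066-08-27, 2065-10-05, 2065-12-04 → 3 rows.

3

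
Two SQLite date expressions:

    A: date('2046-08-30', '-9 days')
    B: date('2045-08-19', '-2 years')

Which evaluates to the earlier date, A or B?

A = 2046-08-21.
B = 2043-08-19.
B is earlier.

B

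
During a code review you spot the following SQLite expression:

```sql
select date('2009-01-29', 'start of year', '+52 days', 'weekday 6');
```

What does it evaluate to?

2009-02-28

`start of year` rewinds 2009-01-29 to 2009-01-01.
Applying '+52 days' to 2009-01-01: counting 52 days forward gives 2009-02-22.
`weekday 6` advances to the next Saturday; 2009-02-22 is a Sunday, so it moves forward to 2009-02-28.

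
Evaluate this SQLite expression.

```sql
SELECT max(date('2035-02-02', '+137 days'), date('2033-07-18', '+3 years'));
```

date('2035-02-02', '+137 days') → 2035-06-19.
date('2033-07-18', '+3 years') → 2036-07-18.
Later of the two is 2036-07-18.

2036-07-18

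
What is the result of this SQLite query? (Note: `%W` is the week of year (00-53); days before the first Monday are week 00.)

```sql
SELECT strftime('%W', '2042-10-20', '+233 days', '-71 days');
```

13

First apply '+233 days', '-71 days': 2042-10-20 → 2043-03-31.
2043-03-31 is a Tuesday. SQLite's %W counts Mondays since the year started; the result is 13.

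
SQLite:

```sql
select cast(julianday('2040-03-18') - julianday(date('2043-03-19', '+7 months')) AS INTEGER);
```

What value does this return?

Adding +7 months to 2043-03-19 gives 2043-10-19.
13 days remain in March 2040 after the 18th (31 − 18).
Full months from April 2040 through September 2043 contribute their day counts.
Then 19 days into October 2043.
Total: 13 + 30 + 31 + 30 + 31 + 31 + 30 + 31 + 30 + 31 + 31 + 28 + 31 + 30 + 31 + 30 + 31 + 31 + 30 + 31 + 30 + 31 + 31 + 28 + 31 + 30 + 31 + 30 + 31 + 31 + 30 + 31 + 30 + 31 + 31 + 28 + 31 + 30 + 31 + 30 + 31 + 31 + 30 + 19 = 1310.
The subtraction is earlier − later, so the result is −1310 → -1310.

-1310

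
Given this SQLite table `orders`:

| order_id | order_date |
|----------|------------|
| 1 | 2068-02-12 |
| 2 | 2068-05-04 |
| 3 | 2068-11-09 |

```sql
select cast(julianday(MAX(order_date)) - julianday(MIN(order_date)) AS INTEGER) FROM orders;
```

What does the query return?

271

MIN = 2068-02-12, MAX = 2068-11-09.
17 days remain in February 2068 after the 12th (29 − 12).
Full months from March 2068 through October 2068 contribute their day counts.
Then 9 days into November 2068.
Total: 17 + 31 + 30 + 31 + 30 + 31 + 31 + 30 + 31 + 9 = 271.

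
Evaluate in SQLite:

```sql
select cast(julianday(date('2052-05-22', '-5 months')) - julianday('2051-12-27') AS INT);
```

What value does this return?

Adding -5 months to 2052-05-22 gives 2051-12-22.
Both dates are in December 2051: 27 − 22 = 5.
The subtraction is earlier − later, so the result is −5 → -5.

-5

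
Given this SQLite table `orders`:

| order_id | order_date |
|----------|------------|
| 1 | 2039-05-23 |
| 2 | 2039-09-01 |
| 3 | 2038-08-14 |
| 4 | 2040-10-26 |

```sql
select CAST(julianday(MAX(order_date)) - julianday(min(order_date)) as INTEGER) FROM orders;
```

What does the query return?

804

MIN = 2038-08-14, MAX = 2040-10-26.
17 days remain in August 2038 after the 14th (31 − 14).
Full months from September 2038 through September 2040 contribute their day counts.
Then 26 days into October 2040.
Total: 17 + 30 + 31 + 30 + 31 + 31 + 28 + 31 + 30 + 31 + 30 + 31 + 31 + 30 + 31 + 30 + 31 + 31 + 29 + 31 + 30 + 31 + 30 + 31 + 31 + 30 + 26 = 804.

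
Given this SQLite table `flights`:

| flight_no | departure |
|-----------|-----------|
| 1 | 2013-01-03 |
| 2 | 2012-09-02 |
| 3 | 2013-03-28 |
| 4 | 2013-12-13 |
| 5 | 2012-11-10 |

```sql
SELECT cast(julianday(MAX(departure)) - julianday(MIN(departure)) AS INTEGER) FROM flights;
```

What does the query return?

MIN = 2012-09-02, MAX = 2013-12-13.
28 days remain in September 2012 after the 2nd (30 − 2).
Full months from October 2012 through November 2013 contribute their day counts.
Then 13 days into December 2013.
Total: 28 + 31 + 30 + 31 + 31 + 28 + 31 + 30 + 31 + 30 + 31 + 31 + 30 + 31 + 30 + 13 = 467.

467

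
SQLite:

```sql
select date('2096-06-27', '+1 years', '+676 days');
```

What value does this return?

Adding +1 year to 2096-06-27 gives 2097-06-27.
Applying '+676 days' to 2097-06-27: counting 676 days forward gives 2099-05-04.

2099-05-04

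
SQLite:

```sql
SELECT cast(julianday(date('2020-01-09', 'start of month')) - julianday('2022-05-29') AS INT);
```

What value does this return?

`start of month` rewinds 2020-01-09 to 2020-01-01.
30 days remain in January 2020 after the 1st (31 − 1).
Full months from February 2020 through April 2022 contribute their day counts.
Then 29 days into May 2022.
Total: 30 + 29 + 31 + 30 + 31 + 30 + 31 + 31 + 30 + 31 + 30 + 31 + 31 + 28 + 31 + 30 + 31 + 30 + 31 + 31 + 30 + 31 + 30 + 31 + 31 + 28 + 31 + 30 + 29 = 879.
The subtraction is earlier − later, so the result is −879 → -879.

-879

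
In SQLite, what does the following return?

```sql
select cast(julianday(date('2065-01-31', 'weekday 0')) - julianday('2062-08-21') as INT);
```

895

`weekday 0` advances to the next Sunday; 2065-01-31 is a Saturday, so it moves forward to 2065-02-01.
10 days remain in August 2062 after the 21st (31 − 21).
Full months from September 2062 through January 2065 contribute their day counts.
Then 1 day into February 2065.
Total: 10 + 30 + 31 + 30 + 31 + 31 + 28 + 31 + 30 + 31 + 30 + 31 + 31 + 30 + 31 + 30 + 31 + 31 + 29 + 31 + 30 + 31 + 30 + 31 + 31 + 30 + 31 + 30 + 31 + 31 + 1 = 895.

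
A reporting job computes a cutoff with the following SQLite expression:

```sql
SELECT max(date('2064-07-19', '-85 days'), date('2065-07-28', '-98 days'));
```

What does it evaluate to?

2065-04-21

date('2064-07-19', '-85 days') → 2064-04-25.
date('2065-07-28', '-98 days') → 2065-04-21.
Later of the two is 2065-04-21.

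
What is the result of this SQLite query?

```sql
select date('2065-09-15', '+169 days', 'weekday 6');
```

Applying '+169 days' to 2065-09-15: counting 169 days forward gives 2066-03-03.
`weekday 6` advances to the next Saturday; 2066-03-03 is a Wednesday, so it moves forward to 2066-03-06.

2066-03-06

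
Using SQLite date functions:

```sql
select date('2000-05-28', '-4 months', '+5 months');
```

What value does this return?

2000-06-28

Adding -4 months to 2000-05-28 gives 2000-01-28.
Adding +5 months to 2000-01-28 gives 2000-06-28.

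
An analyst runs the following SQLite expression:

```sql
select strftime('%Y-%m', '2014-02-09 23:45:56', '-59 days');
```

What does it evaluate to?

First apply '-59 days': 2014-02-09 23:45:56 → 2013-12-12 23:45:56.
`%Y-%m` extracts the year-month: 2013-12.

2013-12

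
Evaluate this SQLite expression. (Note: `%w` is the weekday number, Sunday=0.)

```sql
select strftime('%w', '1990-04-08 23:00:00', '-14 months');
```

3

First apply '-14 months': 1990-04-08 23:00:00 → 1989-02-08 23:00:00.
1989-02-08 is a Wednesday; with Sunday=0 that is 3.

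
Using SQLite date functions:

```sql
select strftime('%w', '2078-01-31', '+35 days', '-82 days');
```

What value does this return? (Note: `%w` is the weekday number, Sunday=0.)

3

First apply '+35 days', '-82 days': 2078-01-31 → 2077-12-15.
2077-12-15 is a Wednesday; with Sunday=0 that is 3.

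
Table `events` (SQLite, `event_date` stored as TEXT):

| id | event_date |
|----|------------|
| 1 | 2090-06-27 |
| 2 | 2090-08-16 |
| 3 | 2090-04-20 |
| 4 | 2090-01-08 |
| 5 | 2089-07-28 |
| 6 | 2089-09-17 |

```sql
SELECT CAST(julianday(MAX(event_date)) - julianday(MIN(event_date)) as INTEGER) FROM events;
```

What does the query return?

384

MIN = 2089-07-28, MAX = 2090-08-16.
3 days remain in July 2089 after the 28th (31 − 28).
Full months from August 2089 through July 2090 contribute their day counts.
Then 16 days into August 2090.
Total: 3 + 31 + 30 + 31 + 30 + 31 + 31 + 28 + 31 + 30 + 31 + 30 + 31 + 16 = 384.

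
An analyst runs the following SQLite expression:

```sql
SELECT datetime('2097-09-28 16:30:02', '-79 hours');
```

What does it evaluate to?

-79 hours from 2097-09-28 16:30:02 is 2097-09-25 09:30:02 (crosses midnight).

2097-09-25 09:30:02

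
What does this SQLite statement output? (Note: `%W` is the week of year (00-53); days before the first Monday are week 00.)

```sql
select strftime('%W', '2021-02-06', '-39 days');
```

First apply '-39 days': 2021-02-06 → 2020-12-29.
2020-12-29 is a Tuesday. SQLite's %W counts Mondays since the year started; the result is 52.

52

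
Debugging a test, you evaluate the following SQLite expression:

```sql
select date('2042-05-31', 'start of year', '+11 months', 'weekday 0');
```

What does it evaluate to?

`start of year` rewinds 2042-05-31 to 2042-01-01.
Adding +11 months to 2042-01-01 gives 2042-12-01.
`weekday 0` advances to the next Sunday; 2042-12-01 is a Monday, so it moves forward to 2042-12-07.

2042-12-07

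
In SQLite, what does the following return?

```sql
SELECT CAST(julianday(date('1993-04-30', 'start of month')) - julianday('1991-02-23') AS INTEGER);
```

768

`start of month` rewinds 1993-04-30 to 1993-04-01.
5 days remain in February 1991 after the 23rd (28 − 23).
Full months from March 1991 through March 1993 contribute their day counts.
Then 1 day into April 1993.
Total: 5 + 31 + 30 + 31 + 30 + 31 + 31 + 30 + 31 + 30 + 31 + 31 + 29 + 31 + 30 + 31 + 30 + 31 + 31 + 30 + 31 + 30 + 31 + 31 + 28 + 31 + 1 = 768.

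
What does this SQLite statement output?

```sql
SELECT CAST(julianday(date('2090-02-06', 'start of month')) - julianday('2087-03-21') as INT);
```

1048

`start of month` rewinds 2090-02-06 to 2090-02-01.
10 days remain in March 2087 after the 21st (31 − 21).
Full months from April 2087 through January 2090 contribute their day counts.
Then 1 day into February 2090.
Total: 10 + 30 + 31 + 30 + 31 + 31 + 30 + 31 + 30 + 31 + 31 + 29 + 31 + 30 + 31 + 30 + 31 + 31 + 30 + 31 + 30 + 31 + 31 + 28 + 31 + 30 + 31 + 30 + 31 + 31 + 30 + 31 + 30 + 31 + 31 + 1 = 1048.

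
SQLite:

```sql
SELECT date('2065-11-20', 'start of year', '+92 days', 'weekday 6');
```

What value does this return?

`start of year` rewinds 2065-11-20 to 2065-01-01.
Applying '+92 days' to 2065-01-01: counting 92 days forward gives 2065-04-03.
`weekday 6` advances to the next Saturday; 2065-04-03 is a Friday, so it moves forward to 2065-04-04.

2065-04-04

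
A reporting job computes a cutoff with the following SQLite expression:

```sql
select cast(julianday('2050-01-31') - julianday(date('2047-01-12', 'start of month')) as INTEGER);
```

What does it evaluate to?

1126

`start of month` rewinds 2047-01-12 to 2047-01-01.
30 days remain in January 2047 after the 1st (31 − 1).
Full months from February 2047 through December 2049 contribute their day counts.
Then 31 days into January 2050.
Total: 30 + 28 + 31 + 30 + 31 + 30 + 31 + 31 + 30 + 31 + 30 + 31 + 31 + 29 + 31 + 30 + 31 + 30 + 31 + 31 + 30 + 31 + 30 + 31 + 31 + 28 + 31 + 30 + 31 + 30 + 31 + 31 + 30 + 31 + 30 + 31 + 31 = 1126.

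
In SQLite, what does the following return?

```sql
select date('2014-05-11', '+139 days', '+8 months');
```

2015-05-27

Applying '+139 days' to 2014-05-11: counting 139 days forward gives 2014-09-27.
Adding +8 months to 2014-09-27 gives 2015-05-27.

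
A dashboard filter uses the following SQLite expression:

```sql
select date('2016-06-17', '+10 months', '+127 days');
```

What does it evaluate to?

Adding +10 months to 2016-06-17 gives 2017-04-17.
Applying '+127 days' to 2017-04-17: counting 127 days forward gives 2017-08-22.

2017-08-22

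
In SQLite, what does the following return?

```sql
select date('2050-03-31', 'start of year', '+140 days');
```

`start of year` rewinds 2050-03-31 to 2050-01-01.
Applying '+140 days' to 2050-01-01: counting 140 days forward gives 2050-05-21.

2050-05-21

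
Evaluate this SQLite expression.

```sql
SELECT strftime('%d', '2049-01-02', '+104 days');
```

16

First apply '+104 days': 2049-01-02 → 2049-04-16.
`%d` extracts the 2-digit day of month: 16.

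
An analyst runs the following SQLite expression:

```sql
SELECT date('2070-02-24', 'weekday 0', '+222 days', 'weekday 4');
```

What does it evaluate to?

2070-10-16

`weekday 0` advances to the next Sunday; 2070-02-24 is a Monday, so it moves forward to 2070-03-02.
Applying '+222 days' to 2070-03-02: counting 222 days forward gives 2070-10-10.
`weekday 4` advances to the next Thursday; 2070-10-10 is a Friday, so it moves forward to 2070-10-16.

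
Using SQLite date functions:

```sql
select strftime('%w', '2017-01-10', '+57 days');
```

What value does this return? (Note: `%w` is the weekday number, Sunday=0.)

First apply '+57 days': 2017-01-10 → 2017-03-08.
2017-03-08 is a Wednesday; with Sunday=0 that is 3.

3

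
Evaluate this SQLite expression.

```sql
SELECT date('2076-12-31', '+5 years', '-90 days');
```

2081-10-02

Adding +5 years to 2076-12-31 gives 2081-12-31.
Applying '-90 days' to 2081-12-31: counting 90 days back gives 2081-10-02.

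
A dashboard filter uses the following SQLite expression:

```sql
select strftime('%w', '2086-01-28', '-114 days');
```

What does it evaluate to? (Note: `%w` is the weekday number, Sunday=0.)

6

First apply '-114 days': 2086-01-28 → 2085-10-06.
2085-10-06 is a Saturday; with Sunday=0 that is 6.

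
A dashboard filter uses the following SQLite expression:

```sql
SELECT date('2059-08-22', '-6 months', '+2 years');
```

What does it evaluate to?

2061-02-22

Adding -6 months to 2059-08-22 gives 2059-02-22.
Adding +2 years to 2059-02-22 gives 2061-02-22.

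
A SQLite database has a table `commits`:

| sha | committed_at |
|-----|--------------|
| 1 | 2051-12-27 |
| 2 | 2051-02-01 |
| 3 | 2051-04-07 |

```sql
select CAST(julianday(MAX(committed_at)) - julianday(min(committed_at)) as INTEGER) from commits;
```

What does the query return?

329

MIN = 2051-02-01, MAX = 2051-12-27.
27 days remain in February 2051 after the 1st (28 − 1).
Full months from March 2051 through November 2051 contribute their day counts.
Then 27 days into December 2051.
Total: 27 + 31 + 30 + 31 + 30 + 31 + 31 + 30 + 31 + 30 + 27 = 329.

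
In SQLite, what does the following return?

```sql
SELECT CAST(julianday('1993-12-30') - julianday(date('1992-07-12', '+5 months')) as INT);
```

383

Adding +5 months to 1992-07-12 gives 1992-12-12.
19 days remain in December 1992 after the 12th (31 − 12).
Full months from January 1993 through November 1993 contribute their day counts.
Then 30 days into December 1993.
Total: 19 + 31 + 28 + 31 + 30 + 31 + 30 + 31 + 31 + 30 + 31 + 30 + 30 = 383.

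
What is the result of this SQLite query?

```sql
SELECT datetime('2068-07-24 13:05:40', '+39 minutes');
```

+39 minutes from 2068-07-24 13:05:40 is 2068-07-24 13:44:40.

2068-07-24 13:44:40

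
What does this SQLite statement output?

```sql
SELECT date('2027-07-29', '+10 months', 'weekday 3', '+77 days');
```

Adding +10 months to 2027-07-29 gives 2028-05-29.
`weekday 3` advances to the next Wednesday; 2028-05-29 is a Monday, so it moves forward to 2028-05-31.
Applying '+77 days' to 2028-05-31: counting 77 days forward gives 2028-08-16.

2028-08-16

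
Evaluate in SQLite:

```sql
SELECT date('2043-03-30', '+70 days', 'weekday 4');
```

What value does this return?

2043-06-11

Applying '+70 days' to 2043-03-30: counting 70 days forward gives 2043-06-08.
`weekday 4` advances to the next Thursday; 2043-06-08 is a Monday, so it moves forward to 2043-06-11.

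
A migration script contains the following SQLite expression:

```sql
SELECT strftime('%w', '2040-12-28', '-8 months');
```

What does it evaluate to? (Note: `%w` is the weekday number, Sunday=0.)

First apply '-8 months': 2040-12-28 → 2040-04-28.
2040-04-28 is a Saturday; with Sunday=0 that is 6.

6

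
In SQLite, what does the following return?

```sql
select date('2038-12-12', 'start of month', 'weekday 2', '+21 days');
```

2038-12-28

`start of month` rewinds 2038-12-12 to 2038-12-01.
`weekday 2` advances to the next Tuesday; 2038-12-01 is a Wednesday, so it moves forward to 2038-12-07.
Advancing 21 more days within December lands on 2038-12-28.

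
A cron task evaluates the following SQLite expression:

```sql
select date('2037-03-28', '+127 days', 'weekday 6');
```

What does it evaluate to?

Applying '+127 days' to 2037-03-28: counting 127 days forward gives 2037-08-02.
`weekday 6` advances to the next Saturday; 2037-08-02 is a Sunday, so it moves forward to 2037-08-08.

2037-08-08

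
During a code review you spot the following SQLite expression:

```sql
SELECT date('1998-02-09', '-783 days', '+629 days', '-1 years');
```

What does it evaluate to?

1996-09-08

Applying '-783 days' to 1998-02-09: counting 783 days back gives 1995-12-19.
Applying '+629 days' to 1995-12-19: counting 629 days forward gives 1997-09-08.
Adding -1 year to 1997-09-08 gives 1996-09-08.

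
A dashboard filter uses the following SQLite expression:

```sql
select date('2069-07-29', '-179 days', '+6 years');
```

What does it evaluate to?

2075-01-31

Applying '-179 days' to 2069-07-29: counting 179 days back gives 2069-01-31.
Adding +6 years to 2069-01-31 gives 2075-01-31.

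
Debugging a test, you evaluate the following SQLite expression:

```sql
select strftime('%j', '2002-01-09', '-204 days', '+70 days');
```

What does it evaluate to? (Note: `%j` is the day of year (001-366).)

First apply '-204 days', '+70 days': 2002-01-09 → 2001-08-28.
Day-of-year for 2001-08-28: days since 2001-01-01 inclusive = 240, zero-padded to 240.

240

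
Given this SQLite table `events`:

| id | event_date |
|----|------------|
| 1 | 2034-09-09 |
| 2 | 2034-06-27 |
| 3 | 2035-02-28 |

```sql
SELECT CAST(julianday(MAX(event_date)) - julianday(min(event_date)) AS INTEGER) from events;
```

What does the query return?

MIN = 2034-06-27, MAX = 2035-02-28.
3 days remain in June 2034 after the 27th (30 − 27).
Full months from July 2034 through January 2035 contribute their day counts.
Then 28 days into February 2035.
Total: 3 + 31 + 31 + 30 + 31 + 30 + 31 + 31 + 28 = 246.

246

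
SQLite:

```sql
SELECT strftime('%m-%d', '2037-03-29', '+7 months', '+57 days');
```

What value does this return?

12-25

First apply '+7 months', '+57 days': 2037-03-29 → 2037-12-25.
`%m-%d` extracts the month-day: 12-25.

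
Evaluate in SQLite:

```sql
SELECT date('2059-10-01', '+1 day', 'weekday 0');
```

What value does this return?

2059-10-05

Advancing 1 more day within October lands on 2059-10-02.
`weekday 0` advances to the next Sunday; 2059-10-02 is a Thursday, so it moves forward to 2059-10-05.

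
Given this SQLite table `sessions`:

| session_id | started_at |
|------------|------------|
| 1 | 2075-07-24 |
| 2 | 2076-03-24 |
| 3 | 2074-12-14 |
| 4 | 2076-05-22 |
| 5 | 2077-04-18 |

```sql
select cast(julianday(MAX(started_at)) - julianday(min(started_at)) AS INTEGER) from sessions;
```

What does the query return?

MIN = 2074-12-14, MAX = 2077-04-18.
17 days remain in December 2074 after the 14th (31 − 14).
Full months from January 2075 through March 2077 contribute their day counts.
Then 18 days into April 2077.
Total: 17 + 31 + 28 + 31 + 30 + 31 + 30 + 31 + 31 + 30 + 31 + 30 + 31 + 31 + 29 + 31 + 30 + 31 + 30 + 31 + 31 + 30 + 31 + 30 + 31 + 31 + 28 + 31 + 18 = 856.

856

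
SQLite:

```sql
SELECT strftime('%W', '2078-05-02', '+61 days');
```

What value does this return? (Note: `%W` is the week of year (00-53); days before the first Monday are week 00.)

26

First apply '+61 days': 2078-05-02 → 2078-07-02.
2078-07-02 is a Saturday. SQLite's %W counts Mondays since the year started; the result is 26.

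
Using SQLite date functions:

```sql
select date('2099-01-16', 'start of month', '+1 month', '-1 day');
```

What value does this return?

2099-01-31

`start of month` rewinds 2099-01-16 to 2099-01-01.
Adding +1 month to 2099-01-01 gives 2099-02-01.
Going back 1 day from 2099-02-01 reaches 2099-01-31 (last day of January, 31 days).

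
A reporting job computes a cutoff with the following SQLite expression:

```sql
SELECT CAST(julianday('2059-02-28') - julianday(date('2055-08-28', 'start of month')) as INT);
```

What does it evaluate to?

`start of month` rewinds 2055-08-28 to 2055-08-01.
30 days remain in August 2055 after the 1st (31 − 1).
Full months from September 2055 through January 2059 contribute their day counts.
Then 28 days into February 2059.
Total: 30 + 30 + 31 + 30 + 31 + 31 + 29 + 31 + 30 + 31 + 30 + 31 + 31 + 30 + 31 + 30 + 31 + 31 + 28 + 31 + 30 + 31 + 30 + 31 + 31 + 30 + 31 + 30 + 31 + 31 + 28 + 31 + 30 + 31 + 30 + 31 + 31 + 30 + 31 + 30 + 31 + 31 + 28 = 1307.

1307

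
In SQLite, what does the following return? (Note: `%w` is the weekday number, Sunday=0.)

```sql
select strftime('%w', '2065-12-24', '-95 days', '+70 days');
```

0

First apply '-95 days', '+70 days': 2065-12-24 → 2065-11-29.
2065-11-29 is a Sunday; with Sunday=0 that is 0.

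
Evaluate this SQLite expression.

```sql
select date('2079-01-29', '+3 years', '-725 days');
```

2080-02-04

Adding +3 years to 2079-01-29 gives 2082-01-29.
Applying '-725 days' to 2082-01-29: counting 725 days back gives 2080-02-04.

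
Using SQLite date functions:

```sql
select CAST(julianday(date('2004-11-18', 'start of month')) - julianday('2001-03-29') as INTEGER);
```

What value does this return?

`start of month` rewinds 2004-11-18 to 2004-11-01.
2 days remain in March 2001 after the 29th (31 − 29).
Full months from April 2001 through October 2004 contribute their day counts.
Then 1 day into November 2004.
Total: 2 + 30 + 31 + 30 + 31 + 31 + 30 + 31 + 30 + 31 + 31 + 28 + 31 + 30 + 31 + 30 + 31 + 31 + 30 + 31 + 30 + 31 + 31 + 28 + 31 + 30 + 31 + 30 + 31 + 31 + 30 + 31 + 30 + 31 + 31 + 29 + 31 + 30 + 31 + 30 + 31 + 31 + 30 + 31 + 1 = 1313.

1313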